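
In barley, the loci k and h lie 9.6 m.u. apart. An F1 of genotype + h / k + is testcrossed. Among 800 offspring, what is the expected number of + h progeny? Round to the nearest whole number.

A map distance of 9.6 m.u. corresponds to a recombination frequency of 0.096.
The F1 is + h / k +, so + h is a parental gamete class with expected frequency (1 − r)/2 = 0.904/2 = 0.4520.
Expected number = 0.4520 × 800 = 361.60 ≈ 362.

362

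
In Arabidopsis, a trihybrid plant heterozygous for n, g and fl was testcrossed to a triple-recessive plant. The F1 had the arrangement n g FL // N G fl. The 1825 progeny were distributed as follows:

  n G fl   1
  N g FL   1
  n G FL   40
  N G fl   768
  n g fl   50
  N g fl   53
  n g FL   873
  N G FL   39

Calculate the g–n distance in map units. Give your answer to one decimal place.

5.2 map units

The two rarest classes, N g FL and n G fl, are the double crossovers. Comparing them with the parentals, only the n allele has switched, so n is the middle locus and the order is fl – n – g.
Crossovers in the n–g interval produce the single-crossover classes n G FL and N g fl (40 + 53 = 93) plus the double crossovers (2).
RF(n–g) = (93 + 2) / 1825 = 95/1825 = 0.0521 → 5.2 map units.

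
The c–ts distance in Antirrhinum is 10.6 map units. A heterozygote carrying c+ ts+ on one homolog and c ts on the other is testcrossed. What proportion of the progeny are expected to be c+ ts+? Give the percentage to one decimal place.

A map distance of 10.6 map units corresponds to a recombination frequency of 0.106.
The F1 is c+ ts+ / c ts, so c+ ts+ is a parental gamete class with expected frequency (1 − r)/2 = 0.894/2 = 0.4470.
That is 0.4470 = 44.7% of the progeny.

44.7%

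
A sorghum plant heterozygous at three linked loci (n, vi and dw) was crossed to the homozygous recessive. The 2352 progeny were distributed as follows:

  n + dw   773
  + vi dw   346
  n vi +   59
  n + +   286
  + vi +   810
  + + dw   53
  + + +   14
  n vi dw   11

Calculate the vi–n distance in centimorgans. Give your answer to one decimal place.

The two most frequent reciprocal classes, + vi + and n + dw, are the parental types, so the F1 was + vi + / n + dw.
The two rarest classes, + + + and n vi dw, are the double crossovers. Comparing them with the parentals, only the vi allele has switched, so vi is the middle locus and the order is n – vi – dw.
Crossovers in the n–vi interval produce the single-crossover classes n vi + and + + dw (59 + 53 = 112) plus the double crossovers (25).
RF(n–vi) = (112 + 25) / 2352 = 137/2352 = 0.0582 → 5.8 centimorgans.

5.8 centimorgans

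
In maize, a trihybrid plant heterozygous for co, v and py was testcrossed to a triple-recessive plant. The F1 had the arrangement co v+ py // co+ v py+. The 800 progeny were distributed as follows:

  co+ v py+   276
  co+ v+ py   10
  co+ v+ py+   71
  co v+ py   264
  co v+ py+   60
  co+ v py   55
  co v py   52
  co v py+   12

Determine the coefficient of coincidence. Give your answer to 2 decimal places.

The two rarest classes, co+ v+ py and co v py+, are the double crossovers. Comparing them with the parentals, only the co allele has switched, so co is the middle locus and the order is v – co – py.
v–co: (123 + 22)/800 = 0.1812; co–py: (115 + 22)/800 = 0.1713.
Expected DCO frequency = 0.1812 × 0.1713 ≈ 0.03104; observed = 22/800 ≈ 0.02750.
Coefficient of coincidence = 0.02750/0.03104 ≈ 0.89.

0.89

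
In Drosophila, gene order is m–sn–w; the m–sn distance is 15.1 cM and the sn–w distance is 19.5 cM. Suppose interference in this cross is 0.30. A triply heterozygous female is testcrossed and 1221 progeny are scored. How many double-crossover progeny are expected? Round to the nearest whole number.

Map distances give recombination frequencies of 0.151 and 0.195 for the two intervals.
With interference 0.30 (so coincidence = 0.70), expected double-crossover frequency = 0.151 × 0.195 × 0.70 = 0.02061.
Expected number = 0.02061 × 1221 = 25.17 ≈ 25.

25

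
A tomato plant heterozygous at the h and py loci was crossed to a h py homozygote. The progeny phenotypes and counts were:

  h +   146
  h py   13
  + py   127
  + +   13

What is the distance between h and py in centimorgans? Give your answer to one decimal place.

The two most frequent classes, + py (127) and h + (146), are the parental types, so the F1 was + py / h +.
The recombinant classes are + + and h py: 13 + 13 = 26.
Recombination frequency = 26/299 = 0.0870 ≈ 8.7%, i.e. 8.7 centimorgans.

8.7 centimorgans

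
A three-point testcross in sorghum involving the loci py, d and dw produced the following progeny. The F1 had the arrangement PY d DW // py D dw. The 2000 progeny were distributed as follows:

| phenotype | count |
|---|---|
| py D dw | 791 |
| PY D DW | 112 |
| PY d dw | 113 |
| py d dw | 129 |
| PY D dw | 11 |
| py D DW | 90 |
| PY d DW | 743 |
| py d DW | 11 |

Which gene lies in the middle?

py

The two rarest classes, py d DW and PY D dw, are the double crossovers. Comparing them with the parentals, only the py allele has switched, so py is the middle locus and the order is dw – py – d.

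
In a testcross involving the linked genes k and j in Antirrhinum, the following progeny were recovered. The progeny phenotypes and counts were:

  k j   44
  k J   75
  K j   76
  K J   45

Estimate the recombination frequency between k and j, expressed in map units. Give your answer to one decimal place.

37.1 map units

The two most frequent classes, K j (76) and k J (75), are the parental types, so the F1 was K j / k J.
The recombinant classes are K J and k j: 45 + 44 = 89.
Recombination frequency = 89/240 = 0.3708 ≈ 37.1%, i.e. 37.1 map units.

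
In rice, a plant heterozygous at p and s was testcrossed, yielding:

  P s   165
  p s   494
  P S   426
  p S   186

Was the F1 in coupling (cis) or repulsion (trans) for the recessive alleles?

cis

The two most frequent classes are P S (426) and p s (494); these are the parental (non-recombinant) types.
So the F1 carried P S on one chromosome and p s on the other — the recessive alleles are on the same chromosome (cis / coupling).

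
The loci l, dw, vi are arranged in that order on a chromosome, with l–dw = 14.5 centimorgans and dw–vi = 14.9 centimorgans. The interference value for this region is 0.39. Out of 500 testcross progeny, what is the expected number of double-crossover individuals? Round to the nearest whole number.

Map distances give recombination frequencies of 0.145 and 0.149 for the two intervals.
With interference 0.39 (so coincidence = 0.61), expected double-crossover frequency = 0.145 × 0.149 × 0.61 = 0.01318.
Expected number = 0.01318 × 500 = 6.59 ≈ 7.

7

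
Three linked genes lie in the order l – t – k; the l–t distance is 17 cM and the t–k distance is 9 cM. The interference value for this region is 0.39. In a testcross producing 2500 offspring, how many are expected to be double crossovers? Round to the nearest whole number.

Map distances give recombination frequencies of 0.170 and 0.090 for the two intervals.
With interference 0.39 (so coincidence = 0.61), expected double-crossover frequency = 0.170 × 0.090 × 0.61 = 0.00933.
Expected number = 0.00933 × 2500 = 23.33 ≈ 23.

23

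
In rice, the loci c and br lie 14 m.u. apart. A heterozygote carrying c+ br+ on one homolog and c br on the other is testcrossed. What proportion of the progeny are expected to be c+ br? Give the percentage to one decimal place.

7.0%

A map distance of 14 m.u. corresponds to a recombination frequency of 0.140.
The F1 is c+ br+ / c br, so c+ br is a recombinant gamete class with expected frequency r/2 = 0.140/2 = 0.0700.
That is 0.0700 = 7.0% of the progeny.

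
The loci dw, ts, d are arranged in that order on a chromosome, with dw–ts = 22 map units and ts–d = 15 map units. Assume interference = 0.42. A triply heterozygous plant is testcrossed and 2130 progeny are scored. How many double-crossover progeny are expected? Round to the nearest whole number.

41

Map distances give recombination frequencies of 0.220 and 0.150 for the two intervals.
With interference 0.42 (so coincidence = 0.58), expected double-crossover frequency = 0.220 × 0.150 × 0.58 = 0.01914.
Expected number = 0.01914 × 2130 = 40.77 ≈ 41.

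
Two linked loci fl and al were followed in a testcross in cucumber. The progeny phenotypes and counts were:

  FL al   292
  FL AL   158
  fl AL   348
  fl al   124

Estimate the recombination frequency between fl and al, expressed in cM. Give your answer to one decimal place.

The two most frequent classes, FL al (292) and fl AL (348), are the parental types, so the F1 was FL al / fl AL.
The recombinant classes are FL AL and fl al: 158 + 124 = 282.
Recombination frequency = 282/922 = 0.3059 ≈ 30.6%, i.e. 30.6 cM.

30.6 cM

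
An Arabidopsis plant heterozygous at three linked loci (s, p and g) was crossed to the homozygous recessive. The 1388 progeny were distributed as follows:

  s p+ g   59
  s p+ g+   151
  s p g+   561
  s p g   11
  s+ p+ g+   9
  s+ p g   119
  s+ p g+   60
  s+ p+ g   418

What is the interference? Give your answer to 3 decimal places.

The two most frequent reciprocal classes, s p g+ and s+ p+ g, are the parental types, so the F1 was s p g+ / s+ p+ g.
The two rarest classes, s p g and s+ p+ g+, are the double crossovers. Comparing them with the parentals, only the g allele has switched, so g is the middle locus and the order is p – g – s.
p–g: (270 + 20)/1388 = 0.2089; g–s: (119 + 20)/1388 = 0.1001.
Expected DCO frequency = 0.2089 × 0.1001 ≈ 0.02091; observed = 20/1388 ≈ 0.01441.
Coefficient of coincidence = 0.01441/0.02091 ≈ 0.689; interference = 1 − 0.689 = 0.311.

0.311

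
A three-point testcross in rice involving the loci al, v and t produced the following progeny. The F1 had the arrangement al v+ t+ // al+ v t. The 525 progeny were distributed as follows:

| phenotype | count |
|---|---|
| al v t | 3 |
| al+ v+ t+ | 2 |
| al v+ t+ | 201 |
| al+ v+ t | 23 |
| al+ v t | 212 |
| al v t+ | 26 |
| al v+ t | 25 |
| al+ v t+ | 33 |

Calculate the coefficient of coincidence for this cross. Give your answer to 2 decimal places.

The two rarest classes, al+ v+ t+ and al v t, are the double crossovers. Comparing them with the parentals, only the al allele has switched, so al is the middle locus and the order is t – al – v.
t–al: (58 + 5)/525 = 0.1200; al–v: (49 + 5)/525 = 0.1029.
Expected DCO frequency = 0.1200 × 0.1029 ≈ 0.01235; observed = 5/525 ≈ 0.00952.
Coefficient of coincidence = 0.00952/0.01235 ≈ 0.77.

0.77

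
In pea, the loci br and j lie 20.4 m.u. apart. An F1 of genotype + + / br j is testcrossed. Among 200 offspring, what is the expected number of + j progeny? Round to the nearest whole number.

A map distance of 20.4 m.u. corresponds to a recombination frequency of 0.204.
The F1 is + + / br j, so + j is a recombinant gamete class with expected frequency r/2 = 0.204/2 = 0.1020.
Expected number = 0.1020 × 200 = 20.40 ≈ 20.

20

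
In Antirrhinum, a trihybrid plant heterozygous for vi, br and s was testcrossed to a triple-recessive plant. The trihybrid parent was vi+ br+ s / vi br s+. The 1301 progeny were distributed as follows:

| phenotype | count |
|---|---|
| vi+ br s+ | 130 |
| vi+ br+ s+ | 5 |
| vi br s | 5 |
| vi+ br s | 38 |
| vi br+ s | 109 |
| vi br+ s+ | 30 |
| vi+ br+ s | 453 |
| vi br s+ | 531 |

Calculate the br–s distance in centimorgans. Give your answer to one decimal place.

6.0 centimorgans

The two rarest classes, vi+ br+ s+ and vi br s, are the double crossovers. Comparing them with the parentals, only the s allele has switched, so s is the middle locus and the order is vi – s – br.
Crossovers in the s–br interval produce the single-crossover classes vi+ br s and vi br+ s+ (38 + 30 = 68) plus the double crossovers (10).
RF(s–br) = (68 + 10) / 1301 = 78/1301 = 0.0600 → 6.0 centimorgans.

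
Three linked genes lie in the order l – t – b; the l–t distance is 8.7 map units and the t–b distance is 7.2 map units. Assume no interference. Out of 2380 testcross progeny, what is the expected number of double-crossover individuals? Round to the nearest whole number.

15

Map distances give recombination frequencies of 0.087 and 0.072 for the two intervals.
With no interference, expected double-crossover frequency = 0.087 × 0.072 = 0.00626.
Expected number = 0.00626 × 2380 = 14.91 ≈ 15.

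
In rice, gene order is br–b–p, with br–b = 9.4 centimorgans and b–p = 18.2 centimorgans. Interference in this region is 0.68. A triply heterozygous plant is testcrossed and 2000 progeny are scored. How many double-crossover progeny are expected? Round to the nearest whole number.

11

Map distances give recombination frequencies of 0.094 and 0.182 for the two intervals.
With interference 0.68 (so coincidence = 0.32), expected double-crossover frequency = 0.094 × 0.182 × 0.32 = 0.00547.
Expected number = 0.00547 × 2000 = 10.95 ≈ 11.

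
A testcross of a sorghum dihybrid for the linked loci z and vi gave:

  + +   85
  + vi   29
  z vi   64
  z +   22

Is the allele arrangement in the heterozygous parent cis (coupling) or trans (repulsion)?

cis

The two most frequent classes are + + (85) and z vi (64); these are the parental (non-recombinant) types.
So the F1 carried + + on one chromosome and z vi on the other — the recessive alleles are on the same chromosome (cis / coupling).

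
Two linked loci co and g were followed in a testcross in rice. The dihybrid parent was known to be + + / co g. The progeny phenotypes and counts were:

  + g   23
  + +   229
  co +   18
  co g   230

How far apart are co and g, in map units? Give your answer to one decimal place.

8.2 map units

The recombinant classes are + g and co +: 23 + 18 = 41.
Recombination frequency = 41/500 = 0.0820 ≈ 8.2%, i.e. 8.2 map units.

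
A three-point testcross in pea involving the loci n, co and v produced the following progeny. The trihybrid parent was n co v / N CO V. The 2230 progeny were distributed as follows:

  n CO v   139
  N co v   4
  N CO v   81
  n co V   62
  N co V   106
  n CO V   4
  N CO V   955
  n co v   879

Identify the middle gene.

The two rarest classes, N co v and n CO V, are the double crossovers. Comparing them with the parentals, only the n allele has switched, so n is the middle locus and the order is co – n – v.

n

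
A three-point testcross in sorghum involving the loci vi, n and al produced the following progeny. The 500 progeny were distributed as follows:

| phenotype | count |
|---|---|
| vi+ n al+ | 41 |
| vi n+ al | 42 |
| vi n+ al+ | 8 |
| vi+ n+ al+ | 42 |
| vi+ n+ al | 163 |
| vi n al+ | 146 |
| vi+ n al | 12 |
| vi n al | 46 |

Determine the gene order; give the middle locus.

n

The two most frequent reciprocal classes, vi+ n+ al and vi n al+, are the parental types, so the F1 was vi+ n+ al / vi n al+.
The two rarest classes, vi+ n al and vi n+ al+, are the double crossovers. Comparing them with the parentals, only the n allele has switched, so n is the middle locus and the order is al – n – vi.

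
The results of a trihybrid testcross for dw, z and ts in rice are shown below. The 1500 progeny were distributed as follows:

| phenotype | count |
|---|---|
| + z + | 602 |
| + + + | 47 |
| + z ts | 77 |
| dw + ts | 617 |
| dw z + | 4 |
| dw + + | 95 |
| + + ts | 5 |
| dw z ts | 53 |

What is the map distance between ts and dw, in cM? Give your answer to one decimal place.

The two most frequent reciprocal classes, + z + and dw + ts, are the parental types, so the F1 was + z + / dw + ts.
The two rarest classes, dw z + and + + ts, are the double crossovers. Comparing them with the parentals, only the dw allele has switched, so dw is the middle locus and the order is ts – dw – z.
Crossovers in the ts–dw interval produce the single-crossover classes + z ts and dw + + (77 + 95 = 172) plus the double crossovers (9).
RF(ts–dw) = (172 + 9) / 1500 = 181/1500 = 0.1207 → 12.1 cM.

12.1 cM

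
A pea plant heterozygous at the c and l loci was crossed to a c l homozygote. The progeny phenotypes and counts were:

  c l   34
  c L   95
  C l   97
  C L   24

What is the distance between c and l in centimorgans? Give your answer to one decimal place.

23.2 centimorgans

The two most frequent classes, C l (97) and c L (95), are the parental types, so the F1 was C l / c L.
The recombinant classes are C L and c l: 24 + 34 = 58.
Recombination frequency = 58/250 = 0.2320 ≈ 23.2%, i.e. 23.2 centimorgans.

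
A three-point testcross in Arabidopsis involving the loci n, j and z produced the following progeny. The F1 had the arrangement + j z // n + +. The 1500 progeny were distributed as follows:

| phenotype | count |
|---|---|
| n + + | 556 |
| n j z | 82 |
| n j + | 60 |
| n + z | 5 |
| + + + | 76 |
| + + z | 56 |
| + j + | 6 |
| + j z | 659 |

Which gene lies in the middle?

The two rarest classes, + j + and n + z, are the double crossovers. Comparing them with the parentals, only the z allele has switched, so z is the middle locus and the order is j – z – n.

z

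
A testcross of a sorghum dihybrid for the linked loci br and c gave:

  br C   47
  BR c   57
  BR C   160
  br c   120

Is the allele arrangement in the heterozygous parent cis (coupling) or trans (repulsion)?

cis

The two most frequent classes are BR C (160) and br c (120); these are the parental (non-recombinant) types.
So the F1 carried BR C on one chromosome and br c on the other — the recessive alleles are on the same chromosome (cis / coupling).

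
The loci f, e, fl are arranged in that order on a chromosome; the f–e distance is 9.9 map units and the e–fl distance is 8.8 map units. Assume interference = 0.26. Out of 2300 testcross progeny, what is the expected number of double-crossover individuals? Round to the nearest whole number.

Map distances give recombination frequencies of 0.099 and 0.088 for the two intervals.
With interference 0.26 (so coincidence = 0.74), expected double-crossover frequency = 0.099 × 0.088 × 0.74 = 0.00645.
Expected number = 0.00645 × 2300 = 14.83 ≈ 15.

15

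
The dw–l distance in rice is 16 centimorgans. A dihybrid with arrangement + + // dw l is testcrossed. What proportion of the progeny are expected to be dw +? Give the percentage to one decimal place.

A map distance of 16 centimorgans corresponds to a recombination frequency of 0.160.
The F1 is + + / dw l, so dw + is a recombinant gamete class with expected frequency r/2 = 0.160/2 = 0.0800.
That is 0.0800 = 8.0% of the progeny.

8.0%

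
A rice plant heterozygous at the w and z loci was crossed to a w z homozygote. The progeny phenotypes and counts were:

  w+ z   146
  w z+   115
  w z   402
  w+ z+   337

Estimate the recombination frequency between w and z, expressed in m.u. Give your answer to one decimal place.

26.1 m.u.

The two most frequent classes, w+ z+ (337) and w z (402), are the parental types, so the F1 was w+ z+ / w z.
The recombinant classes are w+ z and w z+: 146 + 115 = 261.
Recombination frequency = 261/1000 = 0.2610 ≈ 26.1%, i.e. 26.1 m.u.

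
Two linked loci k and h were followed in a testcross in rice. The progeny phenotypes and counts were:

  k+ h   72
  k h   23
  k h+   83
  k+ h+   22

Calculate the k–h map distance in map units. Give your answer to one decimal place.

22.5 map units

The two most frequent classes, k+ h (72) and k h+ (83), are the parental types, so the F1 was k+ h / k h+.
The recombinant classes are k+ h+ and k h: 22 + 23 = 45.
Recombination frequency = 45/200 = 0.2250 ≈ 22.5%, i.e. 22.5 map units.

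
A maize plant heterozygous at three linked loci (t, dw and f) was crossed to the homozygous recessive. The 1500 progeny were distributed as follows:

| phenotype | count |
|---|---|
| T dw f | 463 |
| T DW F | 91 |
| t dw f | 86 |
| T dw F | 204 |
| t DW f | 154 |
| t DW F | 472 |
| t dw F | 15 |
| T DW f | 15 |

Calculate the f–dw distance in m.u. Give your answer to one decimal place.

The two most frequent reciprocal classes, t DW F and T dw f, are the parental types, so the F1 was t DW F / T dw f.
The two rarest classes, t dw F and T DW f, are the double crossovers. Comparing them with the parentals, only the dw allele has switched, so dw is the middle locus and the order is f – dw – t.
Crossovers in the f–dw interval produce the single-crossover classes t DW f and T dw F (154 + 204 = 358) plus the double crossovers (30).
RF(f–dw) = (358 + 30) / 1500 = 388/1500 = 0.2587 → 25.9 m.u.

25.9 m.u.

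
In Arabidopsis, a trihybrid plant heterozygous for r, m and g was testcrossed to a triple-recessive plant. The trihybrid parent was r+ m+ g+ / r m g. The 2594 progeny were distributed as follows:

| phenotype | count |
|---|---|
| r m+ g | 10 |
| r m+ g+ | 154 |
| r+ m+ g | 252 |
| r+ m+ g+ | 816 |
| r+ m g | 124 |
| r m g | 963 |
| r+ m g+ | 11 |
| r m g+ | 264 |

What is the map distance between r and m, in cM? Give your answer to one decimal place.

11.5 cM

The two rarest classes, r+ m g+ and r m+ g, are the double crossovers. Comparing them with the parentals, only the m allele has switched, so m is the middle locus and the order is g – m – r.
Crossovers in the m–r interval produce the single-crossover classes r m+ g+ and r+ m g (154 + 124 = 278) plus the double crossovers (21).
RF(m–r) = (278 + 21) / 2594 = 299/2594 = 0.1153 → 11.5 cM.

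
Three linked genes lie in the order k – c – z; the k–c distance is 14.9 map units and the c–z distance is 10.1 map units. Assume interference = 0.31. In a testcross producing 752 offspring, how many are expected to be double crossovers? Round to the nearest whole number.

8

Map distances give recombination frequencies of 0.149 and 0.101 for the two intervals.
With interference 0.31 (so coincidence = 0.69), expected double-crossover frequency = 0.149 × 0.101 × 0.69 = 0.01038.
Expected number = 0.01038 × 752 = 7.81 ≈ 8.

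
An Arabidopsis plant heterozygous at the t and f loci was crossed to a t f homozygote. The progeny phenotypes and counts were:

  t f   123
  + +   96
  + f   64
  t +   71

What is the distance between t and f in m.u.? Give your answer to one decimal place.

38.1 m.u.

The two most frequent classes, + + (96) and t f (123), are the parental types, so the F1 was + + / t f.
The recombinant classes are + f and t +: 64 + 71 = 135.
Recombination frequency = 135/354 = 0.3814 ≈ 38.1%, i.e. 38.1 m.u.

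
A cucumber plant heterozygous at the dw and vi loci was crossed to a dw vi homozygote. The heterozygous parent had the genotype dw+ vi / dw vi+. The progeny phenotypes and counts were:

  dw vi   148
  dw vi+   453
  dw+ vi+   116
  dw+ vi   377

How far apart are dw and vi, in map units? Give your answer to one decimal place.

24.1 map units

The recombinant classes are dw+ vi+ and dw vi: 116 + 148 = 264.
Recombination frequency = 264/1094 = 0.2413 ≈ 24.1%, i.e. 24.1 map units.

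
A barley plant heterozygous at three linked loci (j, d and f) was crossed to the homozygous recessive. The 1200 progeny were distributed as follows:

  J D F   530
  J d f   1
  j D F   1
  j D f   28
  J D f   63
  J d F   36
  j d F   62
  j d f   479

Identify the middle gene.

j

The two most frequent reciprocal classes, j d f and J D F, are the parental types, so the F1 was j d f / J D F.
The two rarest classes, J d f and j D F, are the double crossovers. Comparing them with the parentals, only the j allele has switched, so j is the middle locus and the order is d – j – f.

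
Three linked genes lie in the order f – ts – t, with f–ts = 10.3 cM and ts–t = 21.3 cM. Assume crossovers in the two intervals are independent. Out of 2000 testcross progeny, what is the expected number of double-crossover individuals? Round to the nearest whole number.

Map distances give recombination frequencies of 0.103 and 0.213 for the two intervals.
With no interference, expected double-crossover frequency = 0.103 × 0.213 = 0.02194.
Expected number = 0.02194 × 2000 = 43.88 ≈ 44.

44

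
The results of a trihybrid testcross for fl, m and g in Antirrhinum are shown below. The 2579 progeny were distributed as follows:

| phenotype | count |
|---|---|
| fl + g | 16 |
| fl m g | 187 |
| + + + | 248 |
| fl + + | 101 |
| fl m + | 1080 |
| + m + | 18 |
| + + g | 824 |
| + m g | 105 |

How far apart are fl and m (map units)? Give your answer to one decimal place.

9.3 map units

The two most frequent reciprocal classes, + + g and fl m +, are the parental types, so the F1 was + + g / fl m +.
The two rarest classes, fl + g and + m +, are the double crossovers. Comparing them with the parentals, only the fl allele has switched, so fl is the middle locus and the order is m – fl – g.
Crossovers in the m–fl interval produce the single-crossover classes + m g and fl + + (105 + 101 = 206) plus the double crossovers (34).
RF(m–fl) = (206 + 34) / 2579 = 240/2579 = 0.0931 → 9.3 map units.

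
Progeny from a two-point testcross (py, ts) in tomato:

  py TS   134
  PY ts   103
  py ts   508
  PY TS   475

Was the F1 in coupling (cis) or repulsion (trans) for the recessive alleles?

The two most frequent classes are PY TS (475) and py ts (508); these are the parental (non-recombinant) types.
So the F1 carried PY TS on one chromosome and py ts on the other — the recessive alleles are on the same chromosome (cis / coupling).

cis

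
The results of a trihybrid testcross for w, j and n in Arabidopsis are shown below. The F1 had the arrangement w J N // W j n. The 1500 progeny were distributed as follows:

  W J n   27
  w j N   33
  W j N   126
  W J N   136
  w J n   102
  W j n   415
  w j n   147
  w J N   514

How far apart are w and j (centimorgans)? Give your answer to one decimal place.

The two rarest classes, w j N and W J n, are the double crossovers. Comparing them with the parentals, only the j allele has switched, so j is the middle locus and the order is w – j – n.
Crossovers in the w–j interval produce the single-crossover classes W J N and w j n (136 + 147 = 283) plus the double crossovers (60).
RF(w–j) = (283 + 60) / 1500 = 343/1500 = 0.2287 → 22.9 centimorgans.

22.9 centimorgans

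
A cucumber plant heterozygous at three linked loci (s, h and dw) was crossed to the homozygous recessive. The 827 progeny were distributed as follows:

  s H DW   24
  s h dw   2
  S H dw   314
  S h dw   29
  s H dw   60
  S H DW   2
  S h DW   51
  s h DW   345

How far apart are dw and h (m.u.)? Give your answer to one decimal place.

The two most frequent reciprocal classes, s h DW and S H dw, are the parental types, so the F1 was s h DW / S H dw.
The two rarest classes, s h dw and S H DW, are the double crossovers. Comparing them with the parentals, only the dw allele has switched, so dw is the middle locus and the order is s – dw – h.
Crossovers in the dw–h interval produce the single-crossover classes s H DW and S h dw (24 + 29 = 53) plus the double crossovers (4).
RF(dw–h) = (53 + 4) / 827 = 57/827 = 0.0689 → 6.9 m.u.

6.9 m.u.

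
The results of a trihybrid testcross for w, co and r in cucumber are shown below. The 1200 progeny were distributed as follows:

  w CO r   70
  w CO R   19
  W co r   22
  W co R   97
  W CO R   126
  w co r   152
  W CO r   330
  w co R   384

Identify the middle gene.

co

The two most frequent reciprocal classes, w co R and W CO r, are the parental types, so the F1 was w co R / W CO r.
The two rarest classes, w CO R and W co r, are the double crossovers. Comparing them with the parentals, only the co allele has switched, so co is the middle locus and the order is w – co – r.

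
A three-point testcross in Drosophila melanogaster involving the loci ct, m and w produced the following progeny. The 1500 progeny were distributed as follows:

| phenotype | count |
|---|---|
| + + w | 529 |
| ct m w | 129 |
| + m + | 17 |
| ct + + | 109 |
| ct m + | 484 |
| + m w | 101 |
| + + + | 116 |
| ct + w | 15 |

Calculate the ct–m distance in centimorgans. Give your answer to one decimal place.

The two most frequent reciprocal classes, ct m + and + + w, are the parental types, so the F1 was ct m + / + + w.
The two rarest classes, + m + and ct + w, are the double crossovers. Comparing them with the parentals, only the ct allele has switched, so ct is the middle locus and the order is w – ct – m.
Crossovers in the ct–m interval produce the single-crossover classes ct + + and + m w (109 + 101 = 210) plus the double crossovers (32).
RF(ct–m) = (210 + 32) / 1500 = 242/1500 = 0.1613 → 16.1 centimorgans.

16.1 centimorgans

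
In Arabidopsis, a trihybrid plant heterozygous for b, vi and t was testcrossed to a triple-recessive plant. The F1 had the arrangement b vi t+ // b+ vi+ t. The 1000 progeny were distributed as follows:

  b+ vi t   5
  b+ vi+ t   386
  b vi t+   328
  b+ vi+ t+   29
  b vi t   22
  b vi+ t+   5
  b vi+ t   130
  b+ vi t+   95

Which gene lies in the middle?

The two rarest classes, b vi+ t+ and b+ vi t, are the double crossovers. Comparing them with the parentals, only the vi allele has switched, so vi is the middle locus and the order is t – vi – b.

vi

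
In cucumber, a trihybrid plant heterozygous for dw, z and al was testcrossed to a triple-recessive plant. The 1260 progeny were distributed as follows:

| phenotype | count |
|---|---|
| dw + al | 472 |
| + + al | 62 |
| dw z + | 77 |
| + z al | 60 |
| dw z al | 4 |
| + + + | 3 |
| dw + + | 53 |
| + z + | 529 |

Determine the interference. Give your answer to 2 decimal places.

0.50

The two most frequent reciprocal classes, + z + and dw + al, are the parental types, so the F1 was + z + / dw + al.
The two rarest classes, + + + and dw z al, are the double crossovers. Comparing them with the parentals, only the z allele has switched, so z is the middle locus and the order is dw – z – al.
dw–z: (139 + 7)/1260 = 0.1159; z–al: (113 + 7)/1260 = 0.0952.
Expected DCO frequency = 0.1159 × 0.0952 ≈ 0.01103; observed = 7/1260 ≈ 0.00556.
Coefficient of coincidence = 0.00556/0.01103 ≈ 0.50; interference = 1 − 0.50 = 0.50.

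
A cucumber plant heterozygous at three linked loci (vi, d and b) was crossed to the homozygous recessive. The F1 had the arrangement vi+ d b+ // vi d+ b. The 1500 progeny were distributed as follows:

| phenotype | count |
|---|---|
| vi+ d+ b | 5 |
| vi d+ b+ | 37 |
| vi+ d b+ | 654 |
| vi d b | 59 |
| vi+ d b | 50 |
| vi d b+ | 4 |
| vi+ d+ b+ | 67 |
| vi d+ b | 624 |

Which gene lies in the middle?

vi

The two rarest classes, vi d b+ and vi+ d+ b, are the double crossovers. Comparing them with the parentals, only the vi allele has switched, so vi is the middle locus and the order is b – vi – d.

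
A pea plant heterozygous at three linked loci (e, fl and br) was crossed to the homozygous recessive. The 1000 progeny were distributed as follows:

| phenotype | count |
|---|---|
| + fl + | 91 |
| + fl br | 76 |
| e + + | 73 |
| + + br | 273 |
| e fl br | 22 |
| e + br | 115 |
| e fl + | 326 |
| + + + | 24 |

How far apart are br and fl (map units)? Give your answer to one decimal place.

The two most frequent reciprocal classes, + + br and e fl +, are the parental types, so the F1 was + + br / e fl +.
The two rarest classes, + + + and e fl br, are the double crossovers. Comparing them with the parentals, only the br allele has switched, so br is the middle locus and the order is fl – br – e.
Crossovers in the fl–br interval produce the single-crossover classes + fl br and e + + (76 + 73 = 149) plus the double crossovers (46).
RF(fl–br) = (149 + 46) / 1000 = 195/1000 = 0.1950 → 19.5 map units.

19.5 map units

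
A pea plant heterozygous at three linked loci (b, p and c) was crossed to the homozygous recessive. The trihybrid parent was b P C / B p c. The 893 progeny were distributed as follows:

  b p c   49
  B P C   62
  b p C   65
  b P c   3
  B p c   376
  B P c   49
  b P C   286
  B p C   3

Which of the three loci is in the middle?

c

The two rarest classes, b P c and B p C, are the double crossovers. Comparing them with the parentals, only the c allele has switched, so c is the middle locus and the order is p – c – b.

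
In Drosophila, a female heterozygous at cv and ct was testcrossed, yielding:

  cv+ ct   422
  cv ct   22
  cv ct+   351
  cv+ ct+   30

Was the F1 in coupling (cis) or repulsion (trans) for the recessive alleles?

The two most frequent classes are cv+ ct (422) and cv ct+ (351); these are the parental (non-recombinant) types.
So the F1 carried cv+ ct on one chromosome and cv ct+ on the other — the recessive alleles are on opposite chromosomes (trans / repulsion).

trans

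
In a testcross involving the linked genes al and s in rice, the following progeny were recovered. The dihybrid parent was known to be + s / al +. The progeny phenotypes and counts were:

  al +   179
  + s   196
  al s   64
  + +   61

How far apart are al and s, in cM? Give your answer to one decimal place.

25.0 cM

The recombinant classes are + + and al s: 61 + 64 = 125.
Recombination frequency = 125/500 = 0.2500 ≈ 25.0%, i.e. 25.0 cM.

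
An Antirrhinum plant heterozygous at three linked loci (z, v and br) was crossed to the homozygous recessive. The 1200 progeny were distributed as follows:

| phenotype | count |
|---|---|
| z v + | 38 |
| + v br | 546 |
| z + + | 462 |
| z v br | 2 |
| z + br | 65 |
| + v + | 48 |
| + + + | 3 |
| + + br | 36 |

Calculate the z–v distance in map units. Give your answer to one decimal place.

6.6 map units

The two most frequent reciprocal classes, z + + and + v br, are the parental types, so the F1 was z + + / + v br.
The two rarest classes, + + + and z v br, are the double crossovers. Comparing them with the parentals, only the z allele has switched, so z is the middle locus and the order is v – z – br.
Crossovers in the v–z interval produce the single-crossover classes z v + and + + br (38 + 36 = 74) plus the double crossovers (5).
RF(v–z) = (74 + 5) / 1200 = 79/1200 = 0.0658 → 6.6 map units.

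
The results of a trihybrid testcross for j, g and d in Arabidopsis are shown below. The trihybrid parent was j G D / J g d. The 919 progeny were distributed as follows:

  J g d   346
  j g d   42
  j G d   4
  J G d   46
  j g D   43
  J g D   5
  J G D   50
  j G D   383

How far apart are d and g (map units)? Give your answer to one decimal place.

10.7 map units

The two rarest classes, j G d and J g D, are the double crossovers. Comparing them with the parentals, only the d allele has switched, so d is the middle locus and the order is j – d – g.
Crossovers in the d–g interval produce the single-crossover classes j g D and J G d (43 + 46 = 89) plus the double crossovers (9).
RF(d–g) = (89 + 9) / 919 = 98/919 = 0.1066 → 10.7 map units.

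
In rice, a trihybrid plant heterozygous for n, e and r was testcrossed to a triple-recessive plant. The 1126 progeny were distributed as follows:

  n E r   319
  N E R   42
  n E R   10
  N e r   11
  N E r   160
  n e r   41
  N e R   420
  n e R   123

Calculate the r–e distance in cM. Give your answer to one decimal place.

9.2 cM

The two most frequent reciprocal classes, n E r and N e R, are the parental types, so the F1 was n E r / N e R.
The two rarest classes, n E R and N e r, are the double crossovers. Comparing them with the parentals, only the r allele has switched, so r is the middle locus and the order is e – r – n.
Crossovers in the e–r interval produce the single-crossover classes n e r and N E R (41 + 42 = 83) plus the double crossovers (21).
RF(e–r) = (83 + 21) / 1126 = 104/1126 = 0.0924 → 9.2 cM.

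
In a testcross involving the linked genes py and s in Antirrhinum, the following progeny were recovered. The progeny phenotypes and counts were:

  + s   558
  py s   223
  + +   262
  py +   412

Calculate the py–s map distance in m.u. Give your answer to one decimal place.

33.3 m.u.

The two most frequent classes, + s (558) and py + (412), are the parental types, so the F1 was + s / py +.
The recombinant classes are + + and py s: 262 + 223 = 485.
Recombination frequency = 485/1455 = 0.3333 ≈ 33.3%, i.e. 33.3 m.u.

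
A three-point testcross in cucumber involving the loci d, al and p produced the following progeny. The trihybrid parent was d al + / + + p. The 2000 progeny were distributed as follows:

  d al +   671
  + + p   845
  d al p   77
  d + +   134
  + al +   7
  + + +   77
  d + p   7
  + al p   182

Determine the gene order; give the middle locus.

The two rarest classes, + al + and d + p, are the double crossovers. Comparing them with the parentals, only the d allele has switched, so d is the middle locus and the order is p – d – al.

d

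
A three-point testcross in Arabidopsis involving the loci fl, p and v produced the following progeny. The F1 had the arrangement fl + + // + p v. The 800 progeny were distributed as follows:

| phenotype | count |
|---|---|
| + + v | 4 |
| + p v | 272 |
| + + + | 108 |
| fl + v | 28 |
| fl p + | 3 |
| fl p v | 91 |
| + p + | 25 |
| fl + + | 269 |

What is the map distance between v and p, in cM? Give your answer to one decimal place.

7.5 cM

The two rarest classes, fl p + and + + v, are the double crossovers. Comparing them with the parentals, only the p allele has switched, so p is the middle locus and the order is fl – p – v.
Crossovers in the p–v interval produce the single-crossover classes fl + v and + p + (28 + 25 = 53) plus the double crossovers (7).
RF(p–v) = (53 + 7) / 800 = 60/800 = 0.0750 → 7.5 cM.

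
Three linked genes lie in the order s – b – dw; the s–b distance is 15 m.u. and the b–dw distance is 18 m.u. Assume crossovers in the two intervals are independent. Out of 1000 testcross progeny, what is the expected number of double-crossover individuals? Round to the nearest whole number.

Map distances give recombination frequencies of 0.150 and 0.180 for the two intervals.
With no interference, expected double-crossover frequency = 0.150 × 0.180 = 0.02700.
Expected number = 0.02700 × 1000 = 27.00 ≈ 27.

27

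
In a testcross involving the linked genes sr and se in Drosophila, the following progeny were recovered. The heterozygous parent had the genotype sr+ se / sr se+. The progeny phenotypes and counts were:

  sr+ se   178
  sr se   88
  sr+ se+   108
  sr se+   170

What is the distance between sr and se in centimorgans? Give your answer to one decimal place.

The recombinant classes are sr+ se+ and sr se: 108 + 88 = 196.
Recombination frequency = 196/544 = 0.3603 ≈ 36.0%, i.e. 36.0 centimorgans.

36.0 centimorgans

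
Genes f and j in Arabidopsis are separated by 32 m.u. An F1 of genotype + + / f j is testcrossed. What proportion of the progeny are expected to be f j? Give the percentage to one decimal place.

34.0%

A map distance of 32 m.u. corresponds to a recombination frequency of 0.320.
The F1 is + + / f j, so f j is a parental gamete class with expected frequency (1 − r)/2 = 0.680/2 = 0.3400.
That is 0.3400 = 34.0% of the progeny.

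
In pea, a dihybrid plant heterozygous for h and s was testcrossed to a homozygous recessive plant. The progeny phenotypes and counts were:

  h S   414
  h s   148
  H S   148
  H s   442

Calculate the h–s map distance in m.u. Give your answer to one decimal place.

25.7 m.u.

The two most frequent classes, H s (442) and h S (414), are the parental types, so the F1 was H s / h S.
The recombinant classes are H S and h s: 148 + 148 = 296.
Recombination frequency = 296/1152 = 0.2569 ≈ 25.7%, i.e. 25.7 m.u.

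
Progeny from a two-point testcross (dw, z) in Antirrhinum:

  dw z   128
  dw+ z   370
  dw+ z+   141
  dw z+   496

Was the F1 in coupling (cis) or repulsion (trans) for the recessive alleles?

The two most frequent classes are dw+ z (370) and dw z+ (496); these are the parental (non-recombinant) types.
So the F1 carried dw+ z on one chromosome and dw z+ on the other — the recessive alleles are on opposite chromosomes (trans / repulsion).

trans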